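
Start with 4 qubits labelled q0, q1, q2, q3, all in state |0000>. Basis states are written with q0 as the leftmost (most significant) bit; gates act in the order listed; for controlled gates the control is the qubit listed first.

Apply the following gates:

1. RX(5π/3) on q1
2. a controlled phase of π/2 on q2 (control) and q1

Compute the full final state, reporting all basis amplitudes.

After the circuit, the state carries amplitude -sqrt(3)/2 on |0000>, -I/2 on |0100>, and 0 on every other basis state.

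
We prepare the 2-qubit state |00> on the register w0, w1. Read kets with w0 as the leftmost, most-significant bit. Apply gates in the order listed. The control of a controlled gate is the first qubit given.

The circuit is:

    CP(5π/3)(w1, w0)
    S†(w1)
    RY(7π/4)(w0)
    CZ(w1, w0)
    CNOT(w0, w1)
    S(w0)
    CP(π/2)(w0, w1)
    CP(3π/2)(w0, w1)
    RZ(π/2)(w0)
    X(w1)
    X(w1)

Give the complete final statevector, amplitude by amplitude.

The resulting statevector has amplitude sqrt(sqrt(2) + 2)*exp(3*I*pi/4)/2 on |00>, 0 on |01>, 0 on |10>, sqrt(2 - sqrt(2))*exp(3*I*pi/4)/2 on |11>. Key observation: the block from step 10 through step 11 cancels to the identity and can be dropped.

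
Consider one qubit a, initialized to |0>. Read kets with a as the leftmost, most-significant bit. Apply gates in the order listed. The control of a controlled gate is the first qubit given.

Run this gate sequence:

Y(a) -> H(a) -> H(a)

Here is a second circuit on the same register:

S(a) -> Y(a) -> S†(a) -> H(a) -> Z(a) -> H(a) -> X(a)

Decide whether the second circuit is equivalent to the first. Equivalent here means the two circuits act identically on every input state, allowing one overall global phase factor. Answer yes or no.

No — the two circuits implement different unitaries, even allowing a global phase.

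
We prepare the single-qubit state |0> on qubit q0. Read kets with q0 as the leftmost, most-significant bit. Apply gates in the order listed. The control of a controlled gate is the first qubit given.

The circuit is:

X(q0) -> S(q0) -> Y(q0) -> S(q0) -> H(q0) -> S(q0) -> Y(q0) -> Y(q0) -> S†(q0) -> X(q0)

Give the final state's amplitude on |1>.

The amplitude on |1> is sqrt(2)/2.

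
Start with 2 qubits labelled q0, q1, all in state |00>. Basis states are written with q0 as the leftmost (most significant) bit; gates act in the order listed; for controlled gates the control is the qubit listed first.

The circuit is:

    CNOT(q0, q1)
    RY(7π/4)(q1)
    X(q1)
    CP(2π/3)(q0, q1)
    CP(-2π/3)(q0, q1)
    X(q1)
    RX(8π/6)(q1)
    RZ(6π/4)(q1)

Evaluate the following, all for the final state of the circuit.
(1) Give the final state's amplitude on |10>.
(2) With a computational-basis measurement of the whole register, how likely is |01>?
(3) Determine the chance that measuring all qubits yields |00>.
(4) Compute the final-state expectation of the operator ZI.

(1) The final state's coefficient on |10> equals 0. Key observation: gates 3-6 undo each other exactly, leaving only the rest of the circuit to track.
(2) The probability of measuring |01> is sqrt(2)/8 + 1/2.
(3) Outcome |00> occurs with probability 1/2 - sqrt(2)/8.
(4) In the final state, ZI has expectation 1.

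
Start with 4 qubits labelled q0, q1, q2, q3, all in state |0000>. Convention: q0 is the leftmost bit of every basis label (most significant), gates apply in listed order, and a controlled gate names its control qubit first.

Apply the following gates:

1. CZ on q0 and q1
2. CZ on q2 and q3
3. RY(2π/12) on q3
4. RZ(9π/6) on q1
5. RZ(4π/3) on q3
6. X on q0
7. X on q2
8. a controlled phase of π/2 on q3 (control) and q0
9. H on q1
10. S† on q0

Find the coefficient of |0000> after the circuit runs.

|0000> carries amplitude 0 in the final state.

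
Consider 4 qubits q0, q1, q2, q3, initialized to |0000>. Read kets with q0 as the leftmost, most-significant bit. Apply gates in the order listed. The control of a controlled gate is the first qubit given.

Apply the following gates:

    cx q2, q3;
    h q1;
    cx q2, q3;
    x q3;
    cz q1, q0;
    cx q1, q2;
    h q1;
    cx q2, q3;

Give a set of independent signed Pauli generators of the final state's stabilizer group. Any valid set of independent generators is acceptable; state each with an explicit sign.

One valid set of independent stabilizer generators is -IXIZ, +IZXX, +ZIII, -IIZZ (any independent generating set of the same group is equally correct).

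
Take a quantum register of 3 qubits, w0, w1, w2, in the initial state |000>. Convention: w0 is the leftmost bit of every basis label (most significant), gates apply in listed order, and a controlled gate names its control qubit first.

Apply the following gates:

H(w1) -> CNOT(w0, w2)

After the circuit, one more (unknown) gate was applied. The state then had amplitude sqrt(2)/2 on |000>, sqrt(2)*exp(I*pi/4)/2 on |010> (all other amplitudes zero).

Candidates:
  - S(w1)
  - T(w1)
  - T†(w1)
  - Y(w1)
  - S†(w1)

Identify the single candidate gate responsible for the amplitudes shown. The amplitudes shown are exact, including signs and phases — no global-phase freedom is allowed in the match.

The applied gate was T(w1).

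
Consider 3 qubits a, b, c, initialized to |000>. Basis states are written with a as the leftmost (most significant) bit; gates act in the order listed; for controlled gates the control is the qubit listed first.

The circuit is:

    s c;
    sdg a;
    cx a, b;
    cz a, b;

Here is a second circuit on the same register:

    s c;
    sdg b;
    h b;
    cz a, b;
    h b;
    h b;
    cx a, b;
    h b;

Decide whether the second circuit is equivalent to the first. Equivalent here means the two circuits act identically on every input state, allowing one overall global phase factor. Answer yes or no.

No: there is an input state on which the two circuits produce genuinely different outputs (not merely differing by a phase).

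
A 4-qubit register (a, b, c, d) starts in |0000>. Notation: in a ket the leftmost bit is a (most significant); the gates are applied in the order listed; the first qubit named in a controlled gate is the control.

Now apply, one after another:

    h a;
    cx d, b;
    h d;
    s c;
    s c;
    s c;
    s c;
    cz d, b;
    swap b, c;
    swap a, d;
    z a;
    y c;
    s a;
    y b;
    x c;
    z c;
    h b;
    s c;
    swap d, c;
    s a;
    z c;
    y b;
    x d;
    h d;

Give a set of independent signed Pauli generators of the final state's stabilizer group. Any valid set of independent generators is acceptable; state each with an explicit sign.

The stabilizer group can be generated by +XIII, +IXII, -IIXI, -IIIX, among other valid generating sets. Key observation: gates 4-7 undo each other exactly, leaving only the rest of the circuit to track.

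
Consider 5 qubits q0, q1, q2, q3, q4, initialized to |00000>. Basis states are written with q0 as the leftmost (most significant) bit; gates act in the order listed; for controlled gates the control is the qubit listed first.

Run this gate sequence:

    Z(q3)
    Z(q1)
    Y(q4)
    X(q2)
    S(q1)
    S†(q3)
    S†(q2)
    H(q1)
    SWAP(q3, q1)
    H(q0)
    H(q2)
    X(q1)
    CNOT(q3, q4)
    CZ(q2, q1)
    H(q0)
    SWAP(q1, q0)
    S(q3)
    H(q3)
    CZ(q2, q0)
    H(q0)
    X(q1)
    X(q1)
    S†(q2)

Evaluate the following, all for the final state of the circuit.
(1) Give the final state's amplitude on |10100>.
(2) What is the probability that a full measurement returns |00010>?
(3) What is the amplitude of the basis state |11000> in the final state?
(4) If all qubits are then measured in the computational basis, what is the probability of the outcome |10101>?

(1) The amplitude on |10100> is 1/4.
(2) Outcome |00010> occurs with probability 1/16.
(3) The amplitude on |11000> is 0.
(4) Outcome |10101> occurs with probability 1/16.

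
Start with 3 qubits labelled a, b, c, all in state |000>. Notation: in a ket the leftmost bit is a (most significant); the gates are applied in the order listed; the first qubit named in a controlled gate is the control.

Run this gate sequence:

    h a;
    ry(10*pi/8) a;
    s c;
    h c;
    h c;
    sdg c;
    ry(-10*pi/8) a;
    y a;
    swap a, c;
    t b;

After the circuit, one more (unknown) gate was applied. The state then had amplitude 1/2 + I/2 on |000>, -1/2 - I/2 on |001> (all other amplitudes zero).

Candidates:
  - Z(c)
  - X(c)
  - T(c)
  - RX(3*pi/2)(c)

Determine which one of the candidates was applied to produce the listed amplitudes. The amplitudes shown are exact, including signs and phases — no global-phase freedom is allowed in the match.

The applied gate was RX(3*pi/2)(c). Key observation: the block from step 2 through step 7 cancels to the identity and can be dropped.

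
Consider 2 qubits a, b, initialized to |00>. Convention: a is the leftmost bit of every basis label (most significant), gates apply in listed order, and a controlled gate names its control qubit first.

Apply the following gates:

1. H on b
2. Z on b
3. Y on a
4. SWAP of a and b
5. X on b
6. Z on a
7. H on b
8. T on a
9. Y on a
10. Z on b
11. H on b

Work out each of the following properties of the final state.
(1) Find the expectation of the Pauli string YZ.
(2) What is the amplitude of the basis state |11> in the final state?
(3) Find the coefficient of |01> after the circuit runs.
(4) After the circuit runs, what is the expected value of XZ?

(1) The observable YZ averages to -sqrt(2)/2.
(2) The amplitude on |11> is -sqrt(2)/2.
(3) The amplitude on |01> is sqrt(2)*exp(I*pi/4)/2.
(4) The observable XZ averages to sqrt(2)/2.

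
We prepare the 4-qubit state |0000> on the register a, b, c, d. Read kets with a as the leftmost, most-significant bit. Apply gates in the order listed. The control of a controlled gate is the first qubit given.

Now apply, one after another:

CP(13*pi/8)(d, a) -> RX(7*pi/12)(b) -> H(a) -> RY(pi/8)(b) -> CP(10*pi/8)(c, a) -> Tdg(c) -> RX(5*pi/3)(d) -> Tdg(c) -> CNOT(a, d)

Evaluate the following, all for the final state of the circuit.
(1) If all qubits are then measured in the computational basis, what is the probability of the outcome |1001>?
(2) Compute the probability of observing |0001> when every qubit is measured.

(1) A full measurement returns |1001> with probability -3*sqrt(3)*sqrt(1/2 - sqrt(2)/4)*sqrt(sqrt(2)/4 + 1/2)*cos(pi/16)**2/16 - 3*sqrt(2)*sin(pi/16)**2/64 + 3*sqrt(3)*sqrt(1/2 - sqrt(2)/4)*sqrt(sqrt(2)/4 + 1/2)*sin(pi/16)**2/16 + 3*sin(pi/16)**2/16 + 3*sqrt(2)*cos(pi/16)**2/64 + 3*cos(pi/16)**2/16.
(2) A full measurement returns |0001> with probability -sqrt(3)*sqrt(1/2 - sqrt(2)/4)*sqrt(sqrt(2)/4 + 1/2)*cos(pi/16)**2/16 - sqrt(2)*sin(pi/16)**2/64 + sqrt(3)*sqrt(1/2 - sqrt(2)/4)*sqrt(sqrt(2)/4 + 1/2)*sin(pi/16)**2/16 + sin(pi/16)**2/16 + sqrt(2)*cos(pi/16)**2/64 + cos(pi/16)**2/16.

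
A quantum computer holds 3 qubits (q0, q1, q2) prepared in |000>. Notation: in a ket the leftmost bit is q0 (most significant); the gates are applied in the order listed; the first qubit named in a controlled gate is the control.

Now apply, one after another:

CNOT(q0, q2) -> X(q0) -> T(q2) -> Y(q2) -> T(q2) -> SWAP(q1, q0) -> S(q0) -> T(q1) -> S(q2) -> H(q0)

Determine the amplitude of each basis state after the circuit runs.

The resulting statevector has amplitude -sqrt(2)*I/2 on |011>, -sqrt(2)*I/2 on |111>, and 0 on every other basis state.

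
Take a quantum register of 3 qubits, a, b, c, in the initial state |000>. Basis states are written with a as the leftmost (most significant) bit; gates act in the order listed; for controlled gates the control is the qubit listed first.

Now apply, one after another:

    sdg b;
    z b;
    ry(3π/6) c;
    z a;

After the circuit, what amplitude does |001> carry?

|001> carries amplitude sqrt(2)/2 in the final state.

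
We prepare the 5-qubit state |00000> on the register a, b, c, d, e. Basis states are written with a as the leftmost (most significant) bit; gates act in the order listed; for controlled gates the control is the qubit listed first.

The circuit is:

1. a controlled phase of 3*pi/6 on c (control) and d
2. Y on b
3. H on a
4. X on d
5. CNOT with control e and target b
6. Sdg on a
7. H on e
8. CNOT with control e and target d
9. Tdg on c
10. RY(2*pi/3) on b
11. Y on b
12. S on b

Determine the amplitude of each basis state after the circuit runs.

After the circuit, the state carries amplitude 1/4 on |00001>, 1/4 on |00010>, sqrt(3)*I/4 on |01001>, sqrt(3)*I/4 on |01010>, -I/4 on |10001>, -I/4 on |10010>, sqrt(3)/4 on |11001>, sqrt(3)/4 on |11010>, and 0 on every other basis state.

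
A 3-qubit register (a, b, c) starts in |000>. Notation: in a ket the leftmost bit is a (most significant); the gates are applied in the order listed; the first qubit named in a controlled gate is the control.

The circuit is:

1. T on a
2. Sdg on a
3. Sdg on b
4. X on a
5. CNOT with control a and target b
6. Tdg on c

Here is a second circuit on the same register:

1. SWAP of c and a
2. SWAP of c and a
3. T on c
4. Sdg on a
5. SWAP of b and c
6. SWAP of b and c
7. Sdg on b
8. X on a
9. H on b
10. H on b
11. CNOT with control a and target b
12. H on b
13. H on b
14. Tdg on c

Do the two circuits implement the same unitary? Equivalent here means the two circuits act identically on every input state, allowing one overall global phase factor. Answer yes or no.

No: there is an input state on which the two circuits produce genuinely different outputs (not merely differing by a phase).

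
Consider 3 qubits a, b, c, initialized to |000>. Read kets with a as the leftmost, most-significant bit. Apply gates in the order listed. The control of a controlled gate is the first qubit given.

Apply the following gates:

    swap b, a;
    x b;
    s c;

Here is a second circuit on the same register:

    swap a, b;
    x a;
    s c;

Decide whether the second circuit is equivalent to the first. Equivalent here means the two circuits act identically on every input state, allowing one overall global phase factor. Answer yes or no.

No — the two circuits implement different unitaries, even allowing a global phase.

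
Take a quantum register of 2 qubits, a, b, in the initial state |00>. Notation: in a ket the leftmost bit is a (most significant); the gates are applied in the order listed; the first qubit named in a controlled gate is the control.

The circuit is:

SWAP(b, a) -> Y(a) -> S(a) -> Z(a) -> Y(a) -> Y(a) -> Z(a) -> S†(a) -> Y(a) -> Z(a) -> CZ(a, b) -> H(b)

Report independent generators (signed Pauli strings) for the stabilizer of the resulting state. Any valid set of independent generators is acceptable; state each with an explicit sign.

One valid set of independent stabilizer generators is +IX, +ZI (any independent generating set of the same group is equally correct). Key observation: gates 2-9 undo each other exactly, leaving only the rest of the circuit to track.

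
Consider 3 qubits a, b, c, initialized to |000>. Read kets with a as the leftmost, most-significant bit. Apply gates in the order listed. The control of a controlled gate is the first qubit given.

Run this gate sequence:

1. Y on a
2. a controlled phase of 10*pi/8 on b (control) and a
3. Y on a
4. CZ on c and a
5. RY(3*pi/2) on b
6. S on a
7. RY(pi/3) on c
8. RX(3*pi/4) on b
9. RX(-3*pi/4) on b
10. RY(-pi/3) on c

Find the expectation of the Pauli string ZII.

The observable ZII averages to 1. Key observation: gates 7-10 undo each other exactly, leaving only the rest of the circuit to track.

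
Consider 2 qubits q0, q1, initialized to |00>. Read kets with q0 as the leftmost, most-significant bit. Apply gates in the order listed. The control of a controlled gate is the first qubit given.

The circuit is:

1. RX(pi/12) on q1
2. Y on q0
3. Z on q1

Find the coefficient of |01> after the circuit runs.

The final state's coefficient on |01> equals 0.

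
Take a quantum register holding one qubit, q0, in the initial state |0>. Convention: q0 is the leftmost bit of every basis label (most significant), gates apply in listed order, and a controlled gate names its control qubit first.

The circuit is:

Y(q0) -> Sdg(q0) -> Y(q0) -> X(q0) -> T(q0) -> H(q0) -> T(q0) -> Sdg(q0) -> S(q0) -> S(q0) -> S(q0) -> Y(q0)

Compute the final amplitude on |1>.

|1> carries amplitude sqrt(2)*exp(I*pi/4)/2 in the final state.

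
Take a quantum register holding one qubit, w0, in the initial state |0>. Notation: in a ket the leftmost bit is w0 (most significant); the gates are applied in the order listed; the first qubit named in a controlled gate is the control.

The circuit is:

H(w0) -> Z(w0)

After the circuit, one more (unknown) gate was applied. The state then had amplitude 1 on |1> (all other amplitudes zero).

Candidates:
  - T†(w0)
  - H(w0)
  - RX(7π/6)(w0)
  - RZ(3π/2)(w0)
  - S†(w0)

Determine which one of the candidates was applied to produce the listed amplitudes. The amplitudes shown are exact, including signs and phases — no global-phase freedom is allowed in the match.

It was H(w0) that produced the state shown.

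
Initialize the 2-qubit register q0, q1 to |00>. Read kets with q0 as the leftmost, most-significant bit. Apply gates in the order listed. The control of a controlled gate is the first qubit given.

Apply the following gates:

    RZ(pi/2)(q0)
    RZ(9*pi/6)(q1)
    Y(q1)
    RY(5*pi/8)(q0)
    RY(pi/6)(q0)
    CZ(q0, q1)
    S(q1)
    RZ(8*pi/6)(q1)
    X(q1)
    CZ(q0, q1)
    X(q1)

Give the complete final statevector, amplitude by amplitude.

The final amplitudes are 0 on |00>, -sqrt(6)*exp(2*I*pi/3)*sin(5*pi/16)/4 + sqrt(2)*exp(2*I*pi/3)*cos(5*pi/16)/4 + sqrt(2)*exp(2*I*pi/3)*sin(5*pi/16)/4 + sqrt(6)*exp(2*I*pi/3)*cos(5*pi/16)/4 on |01>, 0 on |10>, -sqrt(6)*exp(2*I*pi/3)*sin(5*pi/16)/4 - sqrt(6)*exp(2*I*pi/3)*cos(5*pi/16)/4 - sqrt(2)*exp(2*I*pi/3)*sin(5*pi/16)/4 + sqrt(2)*exp(2*I*pi/3)*cos(5*pi/16)/4 on |11>.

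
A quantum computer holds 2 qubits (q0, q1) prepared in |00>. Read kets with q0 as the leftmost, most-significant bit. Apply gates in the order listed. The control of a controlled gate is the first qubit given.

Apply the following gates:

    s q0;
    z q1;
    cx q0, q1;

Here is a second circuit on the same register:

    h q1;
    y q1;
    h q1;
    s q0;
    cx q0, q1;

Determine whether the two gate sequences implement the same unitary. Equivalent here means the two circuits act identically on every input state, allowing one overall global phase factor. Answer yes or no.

No: there is an input state on which the two circuits produce genuinely different outputs (not merely differing by a phase).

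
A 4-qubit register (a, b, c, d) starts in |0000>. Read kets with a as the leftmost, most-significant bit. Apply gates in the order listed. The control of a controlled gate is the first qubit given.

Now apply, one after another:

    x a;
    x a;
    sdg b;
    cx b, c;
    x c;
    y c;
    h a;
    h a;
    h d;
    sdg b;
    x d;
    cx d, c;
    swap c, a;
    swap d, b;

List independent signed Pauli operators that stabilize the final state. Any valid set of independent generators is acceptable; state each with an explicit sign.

The stabilizer group can be generated by +XXII, +ZZII, +IIZI, +IIIZ, among other valid generating sets. Key observation: gates 7-8 undo each other exactly, leaving only the rest of the circuit to track.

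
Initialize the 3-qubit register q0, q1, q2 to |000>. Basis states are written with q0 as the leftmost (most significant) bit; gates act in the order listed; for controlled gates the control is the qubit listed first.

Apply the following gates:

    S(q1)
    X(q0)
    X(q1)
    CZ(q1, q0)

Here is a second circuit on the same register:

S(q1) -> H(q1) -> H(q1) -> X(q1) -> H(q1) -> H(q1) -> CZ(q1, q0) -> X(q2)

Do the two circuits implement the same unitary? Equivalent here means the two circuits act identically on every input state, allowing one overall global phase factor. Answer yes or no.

No: there is an input state on which the two circuits produce genuinely different outputs (not merely differing by a phase).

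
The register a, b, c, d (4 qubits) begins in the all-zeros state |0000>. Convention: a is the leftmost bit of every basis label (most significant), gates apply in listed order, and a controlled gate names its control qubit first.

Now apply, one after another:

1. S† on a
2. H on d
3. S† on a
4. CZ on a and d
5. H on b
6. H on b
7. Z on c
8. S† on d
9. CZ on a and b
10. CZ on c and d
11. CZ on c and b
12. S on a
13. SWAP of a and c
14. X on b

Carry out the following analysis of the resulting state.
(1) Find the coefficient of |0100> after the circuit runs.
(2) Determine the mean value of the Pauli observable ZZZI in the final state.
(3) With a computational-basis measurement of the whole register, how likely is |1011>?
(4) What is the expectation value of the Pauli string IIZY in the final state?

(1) The final state's coefficient on |0100> equals sqrt(2)/2.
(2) In the final state, ZZZI has expectation -1.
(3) A full measurement returns |1011> with probability 0.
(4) The expectation value of IIZY is -1.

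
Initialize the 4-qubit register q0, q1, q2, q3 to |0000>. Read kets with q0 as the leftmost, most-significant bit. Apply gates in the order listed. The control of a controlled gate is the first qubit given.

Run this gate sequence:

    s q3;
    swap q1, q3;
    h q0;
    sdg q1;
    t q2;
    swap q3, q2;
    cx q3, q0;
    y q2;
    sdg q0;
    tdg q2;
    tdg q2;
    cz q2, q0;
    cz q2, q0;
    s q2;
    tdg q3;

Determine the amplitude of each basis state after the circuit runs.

The final amplitudes are sqrt(2)*I/2 on |0010>, sqrt(2)/2 on |1010>, and 0 on every other basis state. Key observation: steps 12-13 multiply out to the identity, so the circuit reduces to the remaining gates.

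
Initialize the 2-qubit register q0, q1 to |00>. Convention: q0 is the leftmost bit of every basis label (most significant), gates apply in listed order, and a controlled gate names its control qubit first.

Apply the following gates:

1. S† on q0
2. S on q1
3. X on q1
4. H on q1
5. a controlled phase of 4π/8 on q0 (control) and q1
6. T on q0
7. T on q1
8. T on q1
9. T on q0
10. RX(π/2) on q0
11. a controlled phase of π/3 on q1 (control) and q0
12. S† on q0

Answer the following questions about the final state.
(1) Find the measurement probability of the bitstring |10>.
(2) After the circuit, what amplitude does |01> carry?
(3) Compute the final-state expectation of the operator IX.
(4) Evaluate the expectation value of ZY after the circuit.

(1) A full measurement returns |10> with probability 1/4.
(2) |01> carries amplitude -I/2 in the final state.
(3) In the final state, IX has expectation sqrt(3)/4.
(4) In the final state, ZY has expectation -1/4.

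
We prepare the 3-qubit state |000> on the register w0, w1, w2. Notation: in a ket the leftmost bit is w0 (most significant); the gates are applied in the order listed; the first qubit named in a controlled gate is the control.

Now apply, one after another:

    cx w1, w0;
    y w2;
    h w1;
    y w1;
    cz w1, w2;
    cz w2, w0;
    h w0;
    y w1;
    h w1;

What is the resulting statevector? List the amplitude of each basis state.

After the circuit, the state carries amplitude -sqrt(2)*I/2 on |011>, -sqrt(2)*I/2 on |111>, and 0 on every other basis state.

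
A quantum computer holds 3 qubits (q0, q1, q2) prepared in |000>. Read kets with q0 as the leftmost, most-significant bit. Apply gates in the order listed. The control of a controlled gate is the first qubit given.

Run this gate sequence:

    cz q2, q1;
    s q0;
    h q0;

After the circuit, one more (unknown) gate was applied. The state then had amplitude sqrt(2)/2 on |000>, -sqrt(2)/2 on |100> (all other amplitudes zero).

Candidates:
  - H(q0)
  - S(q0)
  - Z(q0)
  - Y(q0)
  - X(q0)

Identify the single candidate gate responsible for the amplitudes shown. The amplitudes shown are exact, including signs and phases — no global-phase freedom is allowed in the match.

It was Z(q0) that produced the state shown.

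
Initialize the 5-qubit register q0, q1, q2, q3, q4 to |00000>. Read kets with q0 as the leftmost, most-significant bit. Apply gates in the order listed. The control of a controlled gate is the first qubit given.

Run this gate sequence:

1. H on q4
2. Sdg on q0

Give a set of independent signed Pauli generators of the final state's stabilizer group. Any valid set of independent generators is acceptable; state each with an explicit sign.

The final state is stabilized by the group generated by +IIIIX, +ZIIII, +IZIII, +IIZII, +IIIZI; other independent generating sets are equally valid.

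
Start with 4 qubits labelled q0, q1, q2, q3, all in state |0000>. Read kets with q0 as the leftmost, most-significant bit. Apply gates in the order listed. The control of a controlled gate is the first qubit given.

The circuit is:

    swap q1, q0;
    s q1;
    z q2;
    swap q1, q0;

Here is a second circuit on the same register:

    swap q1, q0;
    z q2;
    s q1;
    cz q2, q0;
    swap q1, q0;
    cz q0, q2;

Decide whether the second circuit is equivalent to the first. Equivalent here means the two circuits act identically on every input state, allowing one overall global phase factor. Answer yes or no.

No: there is an input state on which the two circuits produce genuinely different outputs (not merely differing by a phase).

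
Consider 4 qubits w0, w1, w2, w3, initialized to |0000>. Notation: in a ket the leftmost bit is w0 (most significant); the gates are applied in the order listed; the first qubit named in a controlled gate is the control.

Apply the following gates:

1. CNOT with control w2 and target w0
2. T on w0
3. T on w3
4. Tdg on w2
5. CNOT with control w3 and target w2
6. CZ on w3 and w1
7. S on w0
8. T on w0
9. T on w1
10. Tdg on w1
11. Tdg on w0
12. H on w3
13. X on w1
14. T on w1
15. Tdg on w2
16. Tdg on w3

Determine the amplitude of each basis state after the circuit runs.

The resulting statevector has amplitude sqrt(2)*exp(I*pi/4)/2 on |0100>, sqrt(2)/2 on |0101>, and 0 on every other basis state. Key observation: the block from step 8 through step 11 cancels to the identity and can be dropped.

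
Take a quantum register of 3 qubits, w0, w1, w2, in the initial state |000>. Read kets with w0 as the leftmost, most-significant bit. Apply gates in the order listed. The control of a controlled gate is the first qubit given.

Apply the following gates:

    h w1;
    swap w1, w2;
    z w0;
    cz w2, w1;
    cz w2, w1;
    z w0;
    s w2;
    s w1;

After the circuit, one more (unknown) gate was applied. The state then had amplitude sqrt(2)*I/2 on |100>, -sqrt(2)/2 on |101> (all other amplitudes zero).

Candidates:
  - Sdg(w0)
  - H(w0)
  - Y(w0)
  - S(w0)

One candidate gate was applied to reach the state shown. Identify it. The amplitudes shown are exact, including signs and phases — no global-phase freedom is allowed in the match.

The unique candidate consistent with the amplitudes is Y(w0). Key observation: the block from step 3 through step 6 cancels to the identity and can be dropped.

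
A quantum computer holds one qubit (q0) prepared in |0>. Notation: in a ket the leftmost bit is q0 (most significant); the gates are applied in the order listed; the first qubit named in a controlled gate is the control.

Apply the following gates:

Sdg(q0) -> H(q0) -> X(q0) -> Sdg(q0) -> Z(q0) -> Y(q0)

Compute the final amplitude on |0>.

The amplitude on |0> is sqrt(2)/2.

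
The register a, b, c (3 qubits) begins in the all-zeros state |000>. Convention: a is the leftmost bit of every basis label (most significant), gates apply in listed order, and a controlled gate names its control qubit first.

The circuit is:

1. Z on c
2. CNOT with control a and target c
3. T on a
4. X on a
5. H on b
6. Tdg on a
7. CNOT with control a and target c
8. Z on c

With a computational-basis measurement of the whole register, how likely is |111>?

A full measurement returns |111> with probability 1/2.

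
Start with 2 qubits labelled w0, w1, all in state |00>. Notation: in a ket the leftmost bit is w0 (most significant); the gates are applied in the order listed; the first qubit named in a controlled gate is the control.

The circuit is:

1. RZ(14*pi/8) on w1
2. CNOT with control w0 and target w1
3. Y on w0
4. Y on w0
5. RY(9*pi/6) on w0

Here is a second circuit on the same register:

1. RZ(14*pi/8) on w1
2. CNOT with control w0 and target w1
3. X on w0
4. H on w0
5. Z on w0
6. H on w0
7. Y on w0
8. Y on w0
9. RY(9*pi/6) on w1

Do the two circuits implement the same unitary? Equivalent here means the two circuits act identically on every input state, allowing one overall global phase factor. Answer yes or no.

No: there is an input state on which the two circuits produce genuinely different outputs (not merely differing by a phase).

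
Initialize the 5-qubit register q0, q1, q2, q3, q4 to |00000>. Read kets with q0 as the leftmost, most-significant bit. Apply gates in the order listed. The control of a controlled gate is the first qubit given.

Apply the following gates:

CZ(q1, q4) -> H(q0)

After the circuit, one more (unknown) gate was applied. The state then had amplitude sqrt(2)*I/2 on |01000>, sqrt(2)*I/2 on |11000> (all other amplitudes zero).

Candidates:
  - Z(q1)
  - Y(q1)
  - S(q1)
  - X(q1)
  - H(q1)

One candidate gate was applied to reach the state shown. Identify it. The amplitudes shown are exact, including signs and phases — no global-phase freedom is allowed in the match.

The unique candidate consistent with the amplitudes is Y(q1).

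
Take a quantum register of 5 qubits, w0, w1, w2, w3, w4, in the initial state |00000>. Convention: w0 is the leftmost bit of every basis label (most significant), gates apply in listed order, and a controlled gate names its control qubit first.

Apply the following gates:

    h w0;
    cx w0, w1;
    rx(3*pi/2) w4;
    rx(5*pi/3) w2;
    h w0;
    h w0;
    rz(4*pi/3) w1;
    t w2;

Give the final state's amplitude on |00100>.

The amplitude on |00100> is exp(I*pi/12)/4. Key observation: steps 5-6 multiply out to the identity, so the circuit reduces to the remaining gates.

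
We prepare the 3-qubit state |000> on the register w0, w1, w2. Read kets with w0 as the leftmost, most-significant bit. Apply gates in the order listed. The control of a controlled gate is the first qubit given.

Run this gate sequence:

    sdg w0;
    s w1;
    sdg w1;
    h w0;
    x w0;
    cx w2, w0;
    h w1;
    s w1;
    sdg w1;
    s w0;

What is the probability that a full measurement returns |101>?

The probability of measuring |101> is 0.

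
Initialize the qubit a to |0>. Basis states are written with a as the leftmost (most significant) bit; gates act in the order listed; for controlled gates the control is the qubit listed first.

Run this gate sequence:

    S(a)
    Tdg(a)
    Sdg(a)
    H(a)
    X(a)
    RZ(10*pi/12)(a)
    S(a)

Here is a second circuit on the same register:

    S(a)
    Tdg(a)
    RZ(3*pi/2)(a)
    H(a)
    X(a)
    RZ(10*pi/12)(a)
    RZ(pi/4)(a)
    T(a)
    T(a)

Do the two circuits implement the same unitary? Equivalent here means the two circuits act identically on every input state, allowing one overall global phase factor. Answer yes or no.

No, they are not equivalent — no single phase factor reconciles the two unitaries.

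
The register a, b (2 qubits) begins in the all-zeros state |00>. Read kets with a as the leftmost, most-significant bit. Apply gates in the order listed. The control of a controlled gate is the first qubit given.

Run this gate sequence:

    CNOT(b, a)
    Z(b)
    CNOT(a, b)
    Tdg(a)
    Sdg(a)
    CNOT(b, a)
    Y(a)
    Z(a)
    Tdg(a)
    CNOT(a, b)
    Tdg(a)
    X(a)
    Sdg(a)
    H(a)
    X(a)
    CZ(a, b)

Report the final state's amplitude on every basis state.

The final amplitudes are 0 on |00>, -sqrt(2)/2 on |01>, 0 on |10>, sqrt(2)/2 on |11>.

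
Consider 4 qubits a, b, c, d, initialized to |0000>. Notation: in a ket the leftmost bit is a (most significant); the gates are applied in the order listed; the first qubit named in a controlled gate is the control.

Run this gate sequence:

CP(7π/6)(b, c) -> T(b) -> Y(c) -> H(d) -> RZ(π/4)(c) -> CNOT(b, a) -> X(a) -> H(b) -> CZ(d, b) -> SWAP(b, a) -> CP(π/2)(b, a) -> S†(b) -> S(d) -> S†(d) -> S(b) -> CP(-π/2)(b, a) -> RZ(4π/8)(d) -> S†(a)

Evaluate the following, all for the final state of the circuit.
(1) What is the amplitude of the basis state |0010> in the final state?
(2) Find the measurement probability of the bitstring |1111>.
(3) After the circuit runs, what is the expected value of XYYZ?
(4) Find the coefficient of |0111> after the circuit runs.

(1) The amplitude on |0010> is 0.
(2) A full measurement returns |1111> with probability 1/4.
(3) In the final state, XYYZ has expectation 0.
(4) The final state's coefficient on |0111> equals exp(7*I*pi/8)/2.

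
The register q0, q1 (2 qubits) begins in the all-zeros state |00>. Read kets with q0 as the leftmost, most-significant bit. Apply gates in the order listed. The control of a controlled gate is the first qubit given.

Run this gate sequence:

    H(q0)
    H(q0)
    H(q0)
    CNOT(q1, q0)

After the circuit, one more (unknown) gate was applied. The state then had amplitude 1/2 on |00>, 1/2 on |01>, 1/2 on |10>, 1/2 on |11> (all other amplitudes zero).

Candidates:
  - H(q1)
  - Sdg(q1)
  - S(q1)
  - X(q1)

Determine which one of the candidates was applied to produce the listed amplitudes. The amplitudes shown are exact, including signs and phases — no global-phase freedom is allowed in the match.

It was H(q1) that produced the state shown. Key observation: the block from step 1 through step 2 cancels to the identity and can be dropped.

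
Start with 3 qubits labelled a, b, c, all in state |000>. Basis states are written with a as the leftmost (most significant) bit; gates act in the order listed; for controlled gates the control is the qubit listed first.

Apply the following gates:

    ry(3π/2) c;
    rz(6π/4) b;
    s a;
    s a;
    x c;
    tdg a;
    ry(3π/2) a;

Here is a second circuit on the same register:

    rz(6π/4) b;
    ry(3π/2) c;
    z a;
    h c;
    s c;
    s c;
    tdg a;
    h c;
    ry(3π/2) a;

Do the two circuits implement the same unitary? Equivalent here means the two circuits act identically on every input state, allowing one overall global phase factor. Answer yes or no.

Yes: on every input state the two circuits agree up to one overall phase factor.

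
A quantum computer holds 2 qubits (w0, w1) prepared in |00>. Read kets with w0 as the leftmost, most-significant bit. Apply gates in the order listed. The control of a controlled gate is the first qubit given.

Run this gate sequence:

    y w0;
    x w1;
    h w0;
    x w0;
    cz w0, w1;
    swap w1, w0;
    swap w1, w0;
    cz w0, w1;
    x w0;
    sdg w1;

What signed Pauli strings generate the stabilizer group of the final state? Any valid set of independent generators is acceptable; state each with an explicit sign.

The final state is stabilized by the group generated by -XI, -IZ; other independent generating sets are equally valid. Key observation: gates 4-9 undo each other exactly, leaving only the rest of the circuit to track.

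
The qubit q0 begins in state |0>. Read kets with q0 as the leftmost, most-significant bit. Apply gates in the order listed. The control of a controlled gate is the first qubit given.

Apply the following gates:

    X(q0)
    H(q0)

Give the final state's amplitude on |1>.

|1> carries amplitude -sqrt(2)/2 in the final state.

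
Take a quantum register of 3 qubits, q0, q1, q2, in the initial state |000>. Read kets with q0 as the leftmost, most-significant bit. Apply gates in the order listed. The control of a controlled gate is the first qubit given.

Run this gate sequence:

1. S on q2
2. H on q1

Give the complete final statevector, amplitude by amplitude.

The resulting statevector has amplitude sqrt(2)/2 on |000>, sqrt(2)/2 on |010>, and 0 on every other basis state.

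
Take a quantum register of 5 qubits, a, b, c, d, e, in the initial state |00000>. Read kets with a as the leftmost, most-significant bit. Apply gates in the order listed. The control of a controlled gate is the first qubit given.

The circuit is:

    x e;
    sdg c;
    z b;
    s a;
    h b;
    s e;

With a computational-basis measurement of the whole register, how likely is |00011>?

The probability of measuring |00011> is 0.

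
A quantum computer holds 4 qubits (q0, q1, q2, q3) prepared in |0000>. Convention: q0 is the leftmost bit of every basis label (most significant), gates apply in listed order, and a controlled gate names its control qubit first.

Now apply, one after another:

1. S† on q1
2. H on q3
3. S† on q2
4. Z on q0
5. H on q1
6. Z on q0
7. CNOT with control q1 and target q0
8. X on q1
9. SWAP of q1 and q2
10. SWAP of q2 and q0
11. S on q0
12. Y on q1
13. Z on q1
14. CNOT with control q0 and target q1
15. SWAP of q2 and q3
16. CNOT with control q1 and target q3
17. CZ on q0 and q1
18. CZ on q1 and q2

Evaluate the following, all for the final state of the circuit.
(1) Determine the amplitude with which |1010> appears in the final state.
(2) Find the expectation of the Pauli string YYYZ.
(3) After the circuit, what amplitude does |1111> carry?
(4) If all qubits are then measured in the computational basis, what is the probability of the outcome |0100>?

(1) The final state's coefficient on |1010> equals 1/2.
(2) In the final state, YYYZ has expectation 1.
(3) |1111> carries amplitude 0 in the final state.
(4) The probability of measuring |0100> is 1/4.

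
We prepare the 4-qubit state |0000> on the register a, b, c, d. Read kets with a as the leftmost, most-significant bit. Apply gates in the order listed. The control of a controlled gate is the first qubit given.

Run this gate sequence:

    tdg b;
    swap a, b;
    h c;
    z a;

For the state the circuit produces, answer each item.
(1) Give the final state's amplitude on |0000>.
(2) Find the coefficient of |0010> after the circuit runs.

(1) |0000> carries amplitude sqrt(2)/2 in the final state.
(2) The amplitude on |0010> is sqrt(2)/2.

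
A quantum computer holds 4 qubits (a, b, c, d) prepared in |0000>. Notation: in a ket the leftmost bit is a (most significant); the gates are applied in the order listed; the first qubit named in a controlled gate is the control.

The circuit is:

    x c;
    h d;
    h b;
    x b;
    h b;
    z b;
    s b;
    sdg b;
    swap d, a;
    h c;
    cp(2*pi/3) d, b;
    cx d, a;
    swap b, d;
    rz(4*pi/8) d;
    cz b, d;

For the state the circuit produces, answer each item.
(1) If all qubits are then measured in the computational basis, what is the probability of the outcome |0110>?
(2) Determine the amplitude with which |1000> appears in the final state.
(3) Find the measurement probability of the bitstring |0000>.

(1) Outcome |0110> occurs with probability 0. Key observation: gates 3-6 undo each other exactly, leaving only the rest of the circuit to track.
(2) The amplitude on |1000> is -exp(3*I*pi/4)/2.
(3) Outcome |0000> occurs with probability 1/4.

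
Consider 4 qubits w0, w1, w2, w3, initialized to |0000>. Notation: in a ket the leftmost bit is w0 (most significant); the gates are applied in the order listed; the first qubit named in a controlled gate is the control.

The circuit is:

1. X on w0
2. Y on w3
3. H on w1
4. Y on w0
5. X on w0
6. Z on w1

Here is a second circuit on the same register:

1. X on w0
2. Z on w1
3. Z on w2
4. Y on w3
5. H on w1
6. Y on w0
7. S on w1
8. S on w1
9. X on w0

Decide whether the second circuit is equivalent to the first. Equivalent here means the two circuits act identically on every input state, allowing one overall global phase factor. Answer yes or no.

No, they are not equivalent — no single phase factor reconciles the two unitaries.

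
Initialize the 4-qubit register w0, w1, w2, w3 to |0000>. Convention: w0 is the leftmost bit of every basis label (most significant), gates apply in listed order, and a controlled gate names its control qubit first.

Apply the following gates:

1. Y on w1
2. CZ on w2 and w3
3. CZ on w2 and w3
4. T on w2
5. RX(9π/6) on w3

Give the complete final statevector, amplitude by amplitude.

The final amplitudes are -sqrt(2)*I/2 on |0100>, sqrt(2)/2 on |0101>, and 0 on every other basis state.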